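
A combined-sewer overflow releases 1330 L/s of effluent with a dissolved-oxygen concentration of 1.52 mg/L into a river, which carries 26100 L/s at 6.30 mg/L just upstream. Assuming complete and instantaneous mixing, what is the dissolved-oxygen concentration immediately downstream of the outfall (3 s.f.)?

Flow-weighted mixing: C = (Q_r C_r + Q_w C_w)/(Q_r + Q_w)
= (26100×6.30 + 1330×1.52)/(26100 + 1330) = 166500/27430 = 6.068 mg/L.

6.07 mg/L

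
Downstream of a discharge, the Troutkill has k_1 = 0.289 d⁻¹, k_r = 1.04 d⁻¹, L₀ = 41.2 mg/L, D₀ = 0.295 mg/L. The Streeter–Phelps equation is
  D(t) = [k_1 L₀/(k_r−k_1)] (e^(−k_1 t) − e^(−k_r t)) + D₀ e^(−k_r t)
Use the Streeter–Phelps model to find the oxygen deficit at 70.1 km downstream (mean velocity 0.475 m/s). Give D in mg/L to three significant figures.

D ≈ 7.04 mg/L

Travel time t = x/v = 70.1 km / (0.475 m/s) = 70100 m / 0.475 m/s = 147600 s = 1.708 d.
k_1 L₀/(k_r−k_1) = 0.289×41.2/(1.04−0.289) = 11.91/0.7510 = 15.85 mg/L.
e^(−k_1 t) = e^(−0.289×1.708) = 0.6104; e^(−k_r t) = e^(−1.04×1.708) = 0.1692.
D = 15.85 × (0.6104 − 0.1692) + 0.295 × 0.1692 = 6.994 + 0.04993 = 7.044 mg/L.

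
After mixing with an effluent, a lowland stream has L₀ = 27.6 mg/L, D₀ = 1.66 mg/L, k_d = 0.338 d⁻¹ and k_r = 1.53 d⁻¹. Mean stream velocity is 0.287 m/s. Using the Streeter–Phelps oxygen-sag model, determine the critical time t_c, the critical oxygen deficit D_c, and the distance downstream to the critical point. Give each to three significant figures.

At the critical point dD/dt = 0, so k_d L₀ e^(−k_d t) = k_r D. Substituting D(t) from the Streeter–Phelps equation and solving for t gives
t_c = ln[(k_r/k_d)(1 − D₀(k_r−k_d)/(k_d L₀))] / (k_r−k_d).
Here k_r−k_d = 1.192 d⁻¹ and 1 − D₀(k_r−k_d)/(k_d L₀) = 1 − 1.66×1.192/(0.338×27.6) = 0.7879, so
t_c = ln(4.527 × 0.7879) / 1.192 = 1.272 / 1.192 = 1.067 d.
L(t_c) = L₀ e^(−k_d t_c) = 27.6 × 0.6973 = 19.24 mg/L, and at the critical point k_r D_c = k_d L, so D_c = (0.338/1.53) × 19.24 = 4.252 mg/L.
x_c = v t_c = 0.287 m/s × 1.067 d × 86400 s/d = 26450 m ≈ 26.5 km.

t_c ≈ 1.07 d; D_c ≈ 4.25 mg/L; x_c ≈ 26.5 km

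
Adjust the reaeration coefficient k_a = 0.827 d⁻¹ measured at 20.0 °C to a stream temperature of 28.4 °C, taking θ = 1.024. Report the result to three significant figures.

k_a(T₂) = k_a(T₁) · θ^(T₂−T₁) = 0.827 × 1.024^(28.4−20.0)
= 0.827 × 1.024^8.40 = 0.827 × 1.220 = 1.009 d⁻¹.

k_a ≈ 1.01 d⁻¹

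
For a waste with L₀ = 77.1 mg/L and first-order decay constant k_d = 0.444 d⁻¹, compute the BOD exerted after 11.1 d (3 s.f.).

y_t = L₀(1 − e^(−k_d t)) = 77.1 × (1 − e^(−0.444×11.1))
= 77.1 × (1 − 0.007238) = 77.1 × 0.9928 = 76.54 mg/L.

y ≈ 76.5 mg/L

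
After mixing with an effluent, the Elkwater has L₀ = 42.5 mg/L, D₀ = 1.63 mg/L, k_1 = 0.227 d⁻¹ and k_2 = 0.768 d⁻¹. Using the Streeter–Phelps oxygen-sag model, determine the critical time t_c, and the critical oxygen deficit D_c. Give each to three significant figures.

t_c ≈ 2.08 d; D_c ≈ 7.84 mg/L

At the critical point dD/dt = 0, so k_1 L₀ e^(−k_1 t) = k_2 D. Substituting D(t) from the Streeter–Phelps equation and solving for t gives
t_c = ln[(k_2/k_1)(1 − D₀(k_2−k_1)/(k_1 L₀))] / (k_2−k_1).
Here k_2−k_1 = 0.5410 d⁻¹ and 1 − D₀(k_2−k_1)/(k_1 L₀) = 1 − 1.63×0.5410/(0.227×42.5) = 0.9086, so
t_c = ln(3.383 × 0.9086) / 0.5410 = 1.123 / 0.5410 = 2.076 d.
D_c = (k_1/k_2) L₀ e^(−k_1 t_c) = (0.227/0.768) × 42.5 × e^(−0.227×2.076) = 0.2956 × 42.5 × 0.6243 = 7.842 mg/L.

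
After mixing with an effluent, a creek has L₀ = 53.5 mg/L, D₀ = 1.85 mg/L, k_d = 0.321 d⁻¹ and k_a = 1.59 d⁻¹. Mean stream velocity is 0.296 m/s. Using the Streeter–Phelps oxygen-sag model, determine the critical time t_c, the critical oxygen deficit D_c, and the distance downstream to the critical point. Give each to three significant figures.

t_c = [1/(k_a−k_d)] ln[(k_a/k_d)(1 − D₀(k_a−k_d)/(k_d L₀))]
= [1/(1.59−0.321)] ln[(1.59/0.321)(1 − 1.85×1.269/(0.321×53.5))]
= (1/1.269) ln[4.953 × 0.8633] = 0.7880 × ln(4.276) = 0.7880 × 1.453 = 1.145 d.
L(t_c) = L₀ e^(−k_d t_c) = 53.5 × 0.6924 = 37.04 mg/L, and at the critical point k_a D_c = k_d L, so D_c = (0.321/1.59) × 37.04 = 7.479 mg/L.
x_c = v t_c = 0.296 m/s × 1.145 d × 86400 s/d = 29280 m ≈ 29.3 km.

t_c ≈ 1.15 d; D_c ≈ 7.48 mg/L; x_c ≈ 29.3 km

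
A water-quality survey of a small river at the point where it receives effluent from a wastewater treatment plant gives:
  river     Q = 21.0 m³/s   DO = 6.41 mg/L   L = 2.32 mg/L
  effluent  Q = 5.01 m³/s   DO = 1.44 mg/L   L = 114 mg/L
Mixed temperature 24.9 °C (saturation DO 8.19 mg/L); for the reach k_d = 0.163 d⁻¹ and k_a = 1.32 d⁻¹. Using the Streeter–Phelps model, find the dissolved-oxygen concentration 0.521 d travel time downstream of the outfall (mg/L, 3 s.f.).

Mixed DO = (21.0×6.41 + 5.01×1.44)/(21.0+5.01) = 141.8/26.01 = 5.453 mg/L.
Mixed L₀ = (21.0×2.32 + 5.01×114)/(26.01) = 619.9/26.01 = 23.83 mg/L.
Initial deficit D₀ = C_s − DO₀ = 8.19 − 5.453 = 2.737 mg/L.
D(0.521) = [0.163×23.83/(1.32−0.163)](e^(−0.163×0.521) − e^(−1.32×0.521)) + 2.737 e^(−1.32×0.521)
= 3.357 × (0.9186 − 0.5027) + 2.737 × 0.5027 = 2.772 mg/L.
DO = 8.19 − 2.772 = 5.418 mg/L.

DO ≈ 5.42 mg/L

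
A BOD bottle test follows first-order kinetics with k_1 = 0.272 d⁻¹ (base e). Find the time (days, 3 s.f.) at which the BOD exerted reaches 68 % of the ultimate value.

t ≈ 4.19 d

y/L₀ = 1 − e^(−k_1 t) = 0.68 ⇒ e^(−k_1 t) = 0.320
t = −ln(0.320) / 0.272 = 1.139 / 0.272 = 4.189 d.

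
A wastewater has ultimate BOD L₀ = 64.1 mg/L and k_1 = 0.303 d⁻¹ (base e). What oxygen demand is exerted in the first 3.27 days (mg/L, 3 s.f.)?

y ≈ 40.3 mg/L

y_t = L₀(1 − e^(−k_1 t)) = 64.1 × (1 − e^(−0.303×3.27))
= 64.1 × (1 − 0.3713) = 64.1 × 0.6287 = 40.30 mg/L.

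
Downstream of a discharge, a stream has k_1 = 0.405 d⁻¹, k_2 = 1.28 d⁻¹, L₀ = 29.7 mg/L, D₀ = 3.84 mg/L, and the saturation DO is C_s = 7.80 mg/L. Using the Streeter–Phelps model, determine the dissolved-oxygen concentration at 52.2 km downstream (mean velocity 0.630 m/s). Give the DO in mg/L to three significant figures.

DO ≈ 1.38 mg/L

Travel time t = x/v = 52.2 km / (0.630 m/s) = 52200 m / 0.630 m/s = 82860 s = 0.9590 d.
k_1 L₀/(k_2−k_1) = 0.405×29.7/(1.28−0.405) = 12.03/0.8750 = 13.75 mg/L.
e^(−k_1 t) = e^(−0.405×0.9590) = 0.6781; e^(−k_2 t) = e^(−1.28×0.9590) = 0.2930.
D = 13.75 × (0.6781 − 0.2930) + 3.84 × 0.2930 = 5.294 + 1.125 = 6.419 mg/L.
DO = C_s − D = 7.80 − 6.419 = 1.381 mg/L.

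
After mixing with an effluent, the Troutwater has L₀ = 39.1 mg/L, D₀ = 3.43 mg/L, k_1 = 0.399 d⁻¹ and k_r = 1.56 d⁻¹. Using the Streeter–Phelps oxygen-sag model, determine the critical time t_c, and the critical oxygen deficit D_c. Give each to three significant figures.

t_c ≈ 0.921 d; D_c ≈ 6.93 mg/L

At the critical point dD/dt = 0, so k_1 L₀ e^(−k_1 t) = k_r D. Substituting D(t) from the Streeter–Phelps equation and solving for t gives
t_c = ln[(k_r/k_1)(1 − D₀(k_r−k_1)/(k_1 L₀))] / (k_r−k_1).
Here k_r−k_1 = 1.161 d⁻¹ and 1 − D₀(k_r−k_1)/(k_1 L₀) = 1 − 3.43×1.161/(0.399×39.1) = 0.7447, so
t_c = ln(3.910 × 0.7447) / 1.161 = 1.069 / 1.161 = 0.9206 d.
L(t_c) = L₀ e^(−k_1 t_c) = 39.1 × 0.6926 = 27.08 mg/L, and at the critical point k_r D_c = k_1 L, so D_c = (0.399/1.56) × 27.08 = 6.926 mg/L.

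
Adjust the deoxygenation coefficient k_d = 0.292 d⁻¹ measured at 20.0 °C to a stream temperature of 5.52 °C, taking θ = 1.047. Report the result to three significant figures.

k_d(T₂) = k_d(T₁) · θ^(T₂−T₁) = 0.292 × 1.047^(5.52−20.0)
= 0.292 × 1.047^-14.5 = 0.292 × 0.5142 = 0.1502 d⁻¹.

k_d ≈ 0.150 d⁻¹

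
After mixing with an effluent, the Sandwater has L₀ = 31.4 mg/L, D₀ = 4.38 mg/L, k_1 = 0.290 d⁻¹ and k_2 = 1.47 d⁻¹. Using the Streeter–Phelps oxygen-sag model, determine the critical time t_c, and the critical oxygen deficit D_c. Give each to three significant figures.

t_c ≈ 0.665 d; D_c ≈ 5.11 mg/L

With k_2/k_1 = 5.069 and 1 − D₀(k_2−k_1)/(k_1 L₀) = 0.4324,
t_c = ln(5.069 × 0.4324) / (1.47 − 0.290) = ln(2.192) / 1.180 = 0.7848/1.180 = 0.6651 d.
D_c = (k_1/k_2) L₀ e^(−k_1 t_c) = (0.290/1.47) × 31.4 × e^(−0.290×0.6651) = 0.1973 × 31.4 × 0.8246 = 5.108 mg/L.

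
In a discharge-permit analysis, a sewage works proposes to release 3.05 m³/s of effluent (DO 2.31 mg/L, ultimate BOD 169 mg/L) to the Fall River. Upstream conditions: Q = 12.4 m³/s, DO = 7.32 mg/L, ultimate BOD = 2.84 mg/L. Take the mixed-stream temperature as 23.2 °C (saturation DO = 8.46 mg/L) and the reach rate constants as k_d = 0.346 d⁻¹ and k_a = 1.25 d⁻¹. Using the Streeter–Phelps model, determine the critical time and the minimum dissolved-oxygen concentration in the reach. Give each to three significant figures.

Mixed DO = (12.4×7.32 + 3.05×2.31)/(12.4+3.05) = 97.81/15.45 = 6.331 mg/L.
Mixed L₀ = (12.4×2.84 + 3.05×169)/(15.45) = 550.7/15.45 = 35.64 mg/L.
Initial deficit D₀ = C_s − DO₀ = 8.46 − 6.331 = 2.129 mg/L.
t_c = (1/0.9040) ln[(1.25/0.346)(1 − 2.129×0.9040/(0.346×35.64))] = 1.106 × ln(3.049) = 1.233 d.
D_c = (0.346/1.25) × 35.64 × e^(−0.346×1.233) = 0.2768 × 35.64 × 0.6527 = 6.439 mg/L.
Minimum DO = 8.46 − 6.439 = 2.021 mg/L.

t_c ≈ 1.23 d; minimum DO ≈ 2.02 mg/L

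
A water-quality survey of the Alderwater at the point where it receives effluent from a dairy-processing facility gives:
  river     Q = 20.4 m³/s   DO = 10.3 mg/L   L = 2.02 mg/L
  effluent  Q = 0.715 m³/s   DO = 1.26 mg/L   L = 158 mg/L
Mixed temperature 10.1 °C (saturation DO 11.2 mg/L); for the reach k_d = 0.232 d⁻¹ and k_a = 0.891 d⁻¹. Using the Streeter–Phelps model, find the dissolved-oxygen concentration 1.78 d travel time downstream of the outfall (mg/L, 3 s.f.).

Mixed DO = (20.4×10.3 + 0.715×1.26)/(20.4+0.715) = 211.0/21.11 = 9.994 mg/L.
Mixed L₀ = (20.4×2.02 + 0.715×158)/(21.11) = 154.2/21.11 = 7.302 mg/L.
Initial deficit D₀ = C_s − DO₀ = 11.2 − 9.994 = 1.206 mg/L.
D(1.78) = [0.232×7.302/(0.891−0.232)](e^(−0.232×1.78) − e^(−0.891×1.78)) + 1.206 e^(−0.891×1.78)
= 2.571 × (0.6617 − 0.2047) + 1.206 × 0.2047 = 1.422 mg/L.
DO = 11.2 − 1.422 = 9.778 mg/L.

DO ≈ 9.78 mg/L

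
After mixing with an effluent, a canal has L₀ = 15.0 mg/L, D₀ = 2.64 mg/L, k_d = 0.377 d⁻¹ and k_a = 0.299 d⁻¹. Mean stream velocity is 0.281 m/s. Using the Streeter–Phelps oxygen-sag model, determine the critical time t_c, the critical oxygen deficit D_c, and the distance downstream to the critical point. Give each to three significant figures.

t_c ≈ 2.51 d; D_c ≈ 7.33 mg/L; x_c ≈ 61.0 km

With k_a/k_d = 0.7931 and 1 − D₀(k_a−k_d)/(k_d L₀) = 1.036,
t_c = ln(0.7931 × 1.036) / (0.299 − 0.377) = ln(0.8220) / -0.07800 = -0.1960/-0.07800 = 2.513 d.
D_c = (k_d/k_a) L₀ e^(−k_d t_c) = (0.377/0.299) × 15.0 × e^(−0.377×2.513) = 1.261 × 15.0 × 0.3877 = 7.333 mg/L.
x_c = v t_c = 0.281 m/s × 2.513 d × 86400 s/d = 61020 m ≈ 61.0 km.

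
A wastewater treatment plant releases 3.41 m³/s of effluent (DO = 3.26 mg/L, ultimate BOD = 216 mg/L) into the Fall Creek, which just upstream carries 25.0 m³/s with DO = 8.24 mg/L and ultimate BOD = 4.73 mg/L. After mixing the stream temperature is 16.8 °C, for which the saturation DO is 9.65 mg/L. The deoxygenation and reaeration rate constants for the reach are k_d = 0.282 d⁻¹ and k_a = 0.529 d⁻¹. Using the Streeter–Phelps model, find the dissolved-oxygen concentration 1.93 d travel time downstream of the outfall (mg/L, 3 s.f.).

Mixed DO = (25.0×8.24 + 3.41×3.26)/(25.0+3.41) = 217.1/28.41 = 7.642 mg/L.
Mixed L₀ = (25.0×4.73 + 3.41×216)/(28.41) = 854.8/28.41 = 30.09 mg/L.
Initial deficit D₀ = C_s − DO₀ = 9.65 − 7.642 = 2.008 mg/L.
D(1.93) = [0.282×30.09/(0.529−0.282)](e^(−0.282×1.93) − e^(−0.529×1.93)) + 2.008 e^(−0.529×1.93)
= 34.35 × (0.5803 − 0.3602) + 2.008 × 0.3602 = 8.282 mg/L.
DO = 9.65 − 8.282 = 1.368 mg/L.

DO ≈ 1.37 mg/L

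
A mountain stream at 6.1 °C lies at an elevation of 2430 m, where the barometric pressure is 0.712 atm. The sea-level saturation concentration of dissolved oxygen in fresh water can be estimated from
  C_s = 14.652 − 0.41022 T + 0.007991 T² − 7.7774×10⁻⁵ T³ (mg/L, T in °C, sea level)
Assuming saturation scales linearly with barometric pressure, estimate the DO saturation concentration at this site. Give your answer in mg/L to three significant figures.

C_s ≈ 8.85 mg/L

At sea level: C_s = 14.652 − 0.41022×6.1 + 0.007991×6.1² − 7.7774×10⁻⁵×6.1³ = 12.43 mg/L.
Pressure correction: C_s' = 12.43 × 0.712 = 8.850 mg/L.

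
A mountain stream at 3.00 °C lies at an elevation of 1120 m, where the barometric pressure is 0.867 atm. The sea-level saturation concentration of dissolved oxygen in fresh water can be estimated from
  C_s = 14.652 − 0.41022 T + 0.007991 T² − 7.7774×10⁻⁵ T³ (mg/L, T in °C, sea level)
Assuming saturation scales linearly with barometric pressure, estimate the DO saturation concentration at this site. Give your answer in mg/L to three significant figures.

At sea level: C_s = 14.652 − 0.41022×3.00 + 0.007991×3.00² − 7.7774×10⁻⁵×3.00³ = 13.49 mg/L.
Pressure correction: C_s' = 13.49 × 0.867 = 11.70 mg/L.

C_s ≈ 11.7 mg/L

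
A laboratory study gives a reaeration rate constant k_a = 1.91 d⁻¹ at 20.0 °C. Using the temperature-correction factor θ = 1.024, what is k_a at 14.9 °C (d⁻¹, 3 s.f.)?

k_a ≈ 1.69 d⁻¹

k_a(T₂) = k_a(T₁) · θ^(T₂−T₁) = 1.91 × 1.024^(14.9−20.0)
= 1.91 × 1.024^-5.10 = 1.91 × 0.8861 = 1.692 d⁻¹.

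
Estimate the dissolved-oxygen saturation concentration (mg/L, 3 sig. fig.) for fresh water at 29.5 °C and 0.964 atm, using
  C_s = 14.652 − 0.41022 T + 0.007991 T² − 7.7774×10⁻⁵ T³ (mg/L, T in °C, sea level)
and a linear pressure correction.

At sea level: C_s = 14.652 − 0.41022×29.5 + 0.007991×29.5² − 7.7774×10⁻⁵×29.5³ = 7.508 mg/L.
Pressure correction: C_s' = 7.508 × 0.964 = 7.238 mg/L.

C_s ≈ 7.24 mg/L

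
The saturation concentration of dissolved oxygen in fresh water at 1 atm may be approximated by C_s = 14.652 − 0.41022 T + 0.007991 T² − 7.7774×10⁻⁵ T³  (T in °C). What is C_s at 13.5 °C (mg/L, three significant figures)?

C_s ≈ 10.4 mg/L

C_s = 14.652 − 0.41022×13.5 + 0.007991×13.5² − 7.7774×10⁻⁵×13.5³ = 10.38 mg/L.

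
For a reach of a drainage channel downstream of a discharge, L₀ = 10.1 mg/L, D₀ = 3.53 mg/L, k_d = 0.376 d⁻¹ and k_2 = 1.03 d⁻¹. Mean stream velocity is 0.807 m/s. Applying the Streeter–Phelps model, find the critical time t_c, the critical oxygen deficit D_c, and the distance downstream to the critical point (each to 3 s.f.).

t_c ≈ 0.109 d; D_c ≈ 3.54 mg/L; x_c ≈ 7.62 km

With k_2/k_d = 2.739 and 1 − D₀(k_2−k_d)/(k_d L₀) = 0.3921,
t_c = ln(2.739 × 0.3921) / (1.03 − 0.376) = ln(1.074) / 0.6540 = 0.07145/0.6540 = 0.1092 d.
D_c = (k_d/k_2) L₀ e^(−k_d t_c) = (0.376/1.03) × 10.1 × e^(−0.376×0.1092) = 0.3650 × 10.1 × 0.9598 = 3.539 mg/L.
x_c = v t_c = 0.807 m/s × 0.1092 d × 86400 s/d = 7617 m ≈ 7.62 km.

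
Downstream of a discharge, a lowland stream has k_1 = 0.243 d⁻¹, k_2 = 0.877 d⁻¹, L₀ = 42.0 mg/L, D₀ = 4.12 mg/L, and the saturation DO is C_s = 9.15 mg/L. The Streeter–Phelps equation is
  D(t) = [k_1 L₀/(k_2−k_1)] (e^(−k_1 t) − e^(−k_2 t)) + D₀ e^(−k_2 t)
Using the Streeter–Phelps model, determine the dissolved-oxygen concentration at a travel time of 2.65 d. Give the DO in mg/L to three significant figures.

DO ≈ 1.87 mg/L

k_1 L₀/(k_2−k_1) = 0.243×42.0/(0.877−0.243) = 10.21/0.6340 = 16.10 mg/L.
e^(−k_1 t) = e^(−0.243×2.650) = 0.5252; e^(−k_2 t) = e^(−0.877×2.650) = 0.09788.
D = 16.10 × (0.5252 − 0.09788) + 4.12 × 0.09788 = 6.879 + 0.4033 = 7.282 mg/L.
DO = C_s − D = 9.15 − 7.282 = 1.868 mg/L.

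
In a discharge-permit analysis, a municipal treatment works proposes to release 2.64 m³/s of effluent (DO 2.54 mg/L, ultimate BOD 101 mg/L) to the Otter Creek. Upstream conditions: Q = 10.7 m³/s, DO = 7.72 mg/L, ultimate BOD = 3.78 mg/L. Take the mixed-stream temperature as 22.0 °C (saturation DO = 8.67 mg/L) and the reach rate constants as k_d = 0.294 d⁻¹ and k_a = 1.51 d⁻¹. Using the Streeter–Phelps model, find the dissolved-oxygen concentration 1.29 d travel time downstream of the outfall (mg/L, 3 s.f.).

Mixed DO = (10.7×7.72 + 2.64×2.54)/(10.7+2.64) = 89.31/13.34 = 6.695 mg/L.
Mixed L₀ = (10.7×3.78 + 2.64×101)/(13.34) = 307.1/13.34 = 23.02 mg/L.
Initial deficit D₀ = C_s − DO₀ = 8.67 − 6.695 = 1.975 mg/L.
D(1.29) = [0.294×23.02/(1.51−0.294)](e^(−0.294×1.29) − e^(−1.51×1.29)) + 1.975 e^(−1.51×1.29)
= 5.566 × (0.6844 − 0.1426) + 1.975 × 0.1426 = 3.297 mg/L.
DO = 8.67 − 3.297 = 5.373 mg/L.

DO ≈ 5.37 mg/L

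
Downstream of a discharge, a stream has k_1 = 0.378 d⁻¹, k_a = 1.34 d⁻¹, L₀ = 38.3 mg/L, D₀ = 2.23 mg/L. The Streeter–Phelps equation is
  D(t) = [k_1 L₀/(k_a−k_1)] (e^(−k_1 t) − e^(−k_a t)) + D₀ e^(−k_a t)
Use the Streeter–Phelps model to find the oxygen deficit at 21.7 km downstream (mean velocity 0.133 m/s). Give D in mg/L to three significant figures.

D ≈ 6.35 mg/L

Travel time t = x/v = 21.7 km / (0.133 m/s) = 21700 m / 0.133 m/s = 163200 s = 1.888 d.
k_1 L₀/(k_a−k_1) = 0.378×38.3/(1.34−0.378) = 14.48/0.9620 = 15.05 mg/L.
e^(−k_1 t) = e^(−0.378×1.888) = 0.4898; e^(−k_a t) = e^(−1.34×1.888) = 0.07962.
D = 15.05 × (0.4898 − 0.07962) + 2.23 × 0.07962 = 6.172 + 0.1776 = 6.350 mg/L.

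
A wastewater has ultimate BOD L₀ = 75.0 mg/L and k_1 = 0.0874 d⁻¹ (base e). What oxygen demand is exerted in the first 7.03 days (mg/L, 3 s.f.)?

y_t = L₀(1 − e^(−k_1 t)) = 75.0 × (1 − e^(−0.0874×7.03))
= 75.0 × (1 − 0.5410) = 75.0 × 0.4590 = 34.43 mg/L.

y ≈ 34.4 mg/L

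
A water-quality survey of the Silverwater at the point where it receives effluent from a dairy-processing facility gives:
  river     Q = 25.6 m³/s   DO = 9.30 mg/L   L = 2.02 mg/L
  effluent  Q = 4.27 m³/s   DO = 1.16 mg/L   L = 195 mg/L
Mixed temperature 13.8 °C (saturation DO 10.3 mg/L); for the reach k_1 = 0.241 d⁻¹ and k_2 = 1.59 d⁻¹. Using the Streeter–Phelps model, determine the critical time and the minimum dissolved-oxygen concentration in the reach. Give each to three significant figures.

Mixed DO = (25.6×9.30 + 4.27×1.16)/(25.6+4.27) = 243.0/29.87 = 8.136 mg/L.
Mixed L₀ = (25.6×2.02 + 4.27×195)/(29.87) = 884.4/29.87 = 29.61 mg/L.
Initial deficit D₀ = C_s − DO₀ = 10.3 − 8.136 = 2.164 mg/L.
t_c = (1/1.349) ln[(1.59/0.241)(1 − 2.164×1.349/(0.241×29.61))] = 0.7413 × ln(3.899) = 1.009 d.
D_c = (0.241/1.59) × 29.61 × e^(−0.241×1.009) = 0.1516 × 29.61 × 0.7842 = 3.519 mg/L.
Minimum DO = 10.3 − 3.519 = 6.781 mg/L.

t_c ≈ 1.01 d; minimum DO ≈ 6.78 mg/L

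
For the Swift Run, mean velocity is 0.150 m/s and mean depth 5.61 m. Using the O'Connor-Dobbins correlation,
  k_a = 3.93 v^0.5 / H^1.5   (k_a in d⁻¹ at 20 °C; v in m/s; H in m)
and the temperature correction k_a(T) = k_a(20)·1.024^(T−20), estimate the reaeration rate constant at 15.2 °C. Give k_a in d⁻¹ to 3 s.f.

k_a(20) = 3.93 × 0.150^0.5 / 5.61^1.5 = 3.93 × 0.3873 / 13.29 = 0.1145 d⁻¹.
k_a(15.2) = 0.1145 × 1.024^(15.2−20) = 0.1145 × 0.8924 = 0.1022 d⁻¹.

k_a ≈ 0.102 d⁻¹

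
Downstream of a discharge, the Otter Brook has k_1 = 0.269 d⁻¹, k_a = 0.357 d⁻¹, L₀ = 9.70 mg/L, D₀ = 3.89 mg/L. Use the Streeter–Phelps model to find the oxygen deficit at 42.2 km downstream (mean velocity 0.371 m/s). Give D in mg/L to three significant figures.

Travel time t = x/v = 42.2 km / (0.371 m/s) = 42200 m / 0.371 m/s = 113700 s = 1.317 d.
k_1 L₀/(k_a−k_1) = 0.269×9.70/(0.357−0.269) = 2.609/0.08800 = 29.65 mg/L.
e^(−k_1 t) = e^(−0.269×1.317) = 0.7018; e^(−k_a t) = e^(−0.357×1.317) = 0.6250.
D = 29.65 × (0.7018 − 0.6250) + 3.89 × 0.6250 = 2.276 + 2.431 = 4.708 mg/L.

D ≈ 4.71 mg/L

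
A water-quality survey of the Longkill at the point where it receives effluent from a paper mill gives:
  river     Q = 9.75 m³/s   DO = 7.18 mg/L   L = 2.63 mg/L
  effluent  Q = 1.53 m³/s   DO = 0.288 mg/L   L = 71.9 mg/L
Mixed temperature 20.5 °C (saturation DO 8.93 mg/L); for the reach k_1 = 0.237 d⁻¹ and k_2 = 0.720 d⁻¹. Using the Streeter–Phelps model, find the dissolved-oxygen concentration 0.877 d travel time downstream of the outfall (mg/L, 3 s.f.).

Mixed DO = (9.75×7.18 + 1.53×0.288)/(9.75+1.53) = 70.45/11.28 = 6.245 mg/L.
Mixed L₀ = (9.75×2.63 + 1.53×71.9)/(11.28) = 135.6/11.28 = 12.03 mg/L.
Initial deficit D₀ = C_s − DO₀ = 8.93 − 6.245 = 2.685 mg/L.
D(0.877) = [0.237×12.03/(0.720−0.237)](e^(−0.237×0.877) − e^(−0.720×0.877)) + 2.685 e^(−0.720×0.877)
= 5.901 × (0.8123 − 0.5318) + 2.685 × 0.5318 = 3.083 mg/L.
DO = 8.93 − 3.083 = 5.847 mg/L.

DO ≈ 5.85 mg/L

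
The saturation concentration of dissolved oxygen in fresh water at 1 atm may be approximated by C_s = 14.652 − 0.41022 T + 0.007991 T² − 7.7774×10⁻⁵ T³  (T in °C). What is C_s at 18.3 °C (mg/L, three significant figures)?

C_s = 14.652 − 0.41022×18.3 + 0.007991×18.3² − 7.7774×10⁻⁵×18.3³ = 9.344 mg/L.

C_s ≈ 9.34 mg/L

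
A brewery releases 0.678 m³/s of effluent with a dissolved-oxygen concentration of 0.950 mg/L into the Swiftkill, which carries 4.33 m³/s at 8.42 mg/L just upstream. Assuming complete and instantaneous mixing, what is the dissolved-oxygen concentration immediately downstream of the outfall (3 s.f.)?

7.41 mg/L

Flow-weighted mixing: C = (Q_r C_r + Q_w C_w)/(Q_r + Q_w)
= (4.33×8.42 + 0.678×0.950)/(4.33 + 0.678) = 37.10/5.008 = 7.409 mg/L.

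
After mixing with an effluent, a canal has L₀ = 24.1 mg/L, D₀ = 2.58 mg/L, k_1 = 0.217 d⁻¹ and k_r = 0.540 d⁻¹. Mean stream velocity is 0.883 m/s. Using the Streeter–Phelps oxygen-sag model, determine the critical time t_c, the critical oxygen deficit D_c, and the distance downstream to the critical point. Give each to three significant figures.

At the critical point dD/dt = 0, so k_1 L₀ e^(−k_1 t) = k_r D. Substituting D(t) from the Streeter–Phelps equation and solving for t gives
t_c = ln[(k_r/k_1)(1 − D₀(k_r−k_1)/(k_1 L₀))] / (k_r−k_1).
Here k_r−k_1 = 0.3230 d⁻¹ and 1 − D₀(k_r−k_1)/(k_1 L₀) = 1 − 2.58×0.3230/(0.217×24.1) = 0.8407, so
t_c = ln(2.488 × 0.8407) / 0.3230 = 0.7381 / 0.3230 = 2.285 d.
L(t_c) = L₀ e^(−k_1 t_c) = 24.1 × 0.6090 = 14.68 mg/L, and at the critical point k_r D_c = k_1 L, so D_c = (0.217/0.540) × 14.68 = 5.898 mg/L.
x_c = v t_c = 0.883 m/s × 2.285 d × 86400 s/d = 174300 m ≈ 174 km.

t_c ≈ 2.29 d; D_c ≈ 5.90 mg/L; x_c ≈ 174 km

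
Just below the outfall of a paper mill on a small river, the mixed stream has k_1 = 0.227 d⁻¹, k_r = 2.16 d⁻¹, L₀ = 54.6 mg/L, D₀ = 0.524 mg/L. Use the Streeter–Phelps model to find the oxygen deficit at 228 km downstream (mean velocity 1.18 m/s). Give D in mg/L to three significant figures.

D ≈ 3.81 mg/L

Travel time t = x/v = 228 km / (1.18 m/s) = 228000 m / 1.18 m/s = 193200 s = 2.236 d.
k_1 L₀/(k_r−k_1) = 0.227×54.6/(2.16−0.227) = 12.39/1.933 = 6.412 mg/L.
e^(−k_1 t) = e^(−0.227×2.236) = 0.6019; e^(−k_r t) = e^(−2.16×2.236) = 0.007982.
D = 6.412 × (0.6019 − 0.007982) + 0.524 × 0.007982 = 3.808 + 0.004183 = 3.812 mg/L.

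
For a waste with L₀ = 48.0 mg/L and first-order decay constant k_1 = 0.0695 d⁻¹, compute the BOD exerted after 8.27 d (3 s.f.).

y ≈ 21.0 mg/L

y_t = L₀(1 − e^(−k_1 t)) = 48.0 × (1 − e^(−0.0695×8.27))
= 48.0 × (1 − 0.5628) = 48.0 × 0.4372 = 20.98 mg/L.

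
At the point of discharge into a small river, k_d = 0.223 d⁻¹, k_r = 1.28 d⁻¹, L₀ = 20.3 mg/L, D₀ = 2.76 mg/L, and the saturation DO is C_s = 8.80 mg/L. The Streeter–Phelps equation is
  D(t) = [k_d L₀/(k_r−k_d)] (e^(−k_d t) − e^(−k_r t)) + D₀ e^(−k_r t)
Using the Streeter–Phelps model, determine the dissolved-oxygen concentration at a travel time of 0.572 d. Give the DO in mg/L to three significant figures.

k_d L₀/(k_r−k_d) = 0.223×20.3/(1.28−0.223) = 4.527/1.057 = 4.283 mg/L.
e^(−k_d t) = e^(−0.223×0.5720) = 0.8802; e^(−k_r t) = e^(−1.28×0.5720) = 0.4809.
D = 4.283 × (0.8802 − 0.4809) + 2.76 × 0.4809 = 1.710 + 1.327 = 3.038 mg/L.
DO = C_s − D = 8.80 − 3.038 = 5.762 mg/L.

DO ≈ 5.76 mg/L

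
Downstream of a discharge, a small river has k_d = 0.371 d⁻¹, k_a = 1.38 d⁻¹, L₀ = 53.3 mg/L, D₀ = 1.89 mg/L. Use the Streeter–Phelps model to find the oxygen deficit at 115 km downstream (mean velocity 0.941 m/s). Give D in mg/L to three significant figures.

Travel time t = x/v = 115 km / (0.941 m/s) = 115000 m / 0.941 m/s = 122200 s = 1.414 d.
k_d L₀/(k_a−k_d) = 0.371×53.3/(1.38−0.371) = 19.77/1.009 = 19.60 mg/L.
e^(−k_d t) = e^(−0.371×1.414) = 0.5917; e^(−k_a t) = e^(−1.38×1.414) = 0.1420.
D = 19.60 × (0.5917 − 0.1420) + 1.89 × 0.1420 = 8.813 + 0.2684 = 9.082 mg/L.

D ≈ 9.08 mg/L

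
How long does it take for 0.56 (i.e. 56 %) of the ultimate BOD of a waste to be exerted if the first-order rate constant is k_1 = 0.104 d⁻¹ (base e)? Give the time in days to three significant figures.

t ≈ 7.89 d

y/L₀ = 1 − e^(−k_1 t) = 0.56 ⇒ e^(−k_1 t) = 0.440
t = −ln(0.440) / 0.104 = 0.8210 / 0.104 = 7.894 d.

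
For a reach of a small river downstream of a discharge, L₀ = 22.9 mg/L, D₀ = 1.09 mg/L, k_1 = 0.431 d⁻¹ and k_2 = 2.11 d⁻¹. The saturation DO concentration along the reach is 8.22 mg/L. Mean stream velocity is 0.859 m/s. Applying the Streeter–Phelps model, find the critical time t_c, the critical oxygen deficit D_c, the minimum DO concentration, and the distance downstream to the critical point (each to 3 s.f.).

t_c ≈ 0.824 d; D_c ≈ 3.28 mg/L; min DO ≈ 4.94 mg/L; x_c ≈ 61.1 km

With k_2/k_1 = 4.896 and 1 − D₀(k_2−k_1)/(k_1 L₀) = 0.8146,
t_c = ln(4.896 × 0.8146) / (2.11 − 0.431) = ln(3.988) / 1.679 = 1.383/1.679 = 0.8239 d.
D_c = (k_1/k_2) L₀ e^(−k_1 t_c) = (0.431/2.11) × 22.9 × e^(−0.431×0.8239) = 0.2043 × 22.9 × 0.7011 = 3.280 mg/L.
Minimum DO = C_s − D_c = 8.22 − 3.280 = 4.940 mg/L.
x_c = v t_c = 0.859 m/s × 0.8239 d × 86400 s/d = 61140 m ≈ 61.1 km.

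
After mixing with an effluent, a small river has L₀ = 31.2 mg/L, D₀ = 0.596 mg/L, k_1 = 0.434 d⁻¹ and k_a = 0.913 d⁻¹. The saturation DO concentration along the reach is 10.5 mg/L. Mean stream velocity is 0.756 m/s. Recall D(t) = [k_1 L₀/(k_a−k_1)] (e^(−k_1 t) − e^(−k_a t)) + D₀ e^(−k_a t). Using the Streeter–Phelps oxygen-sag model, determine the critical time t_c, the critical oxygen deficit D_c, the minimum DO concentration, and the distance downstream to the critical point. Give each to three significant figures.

With k_a/k_1 = 2.104 and 1 − D₀(k_a−k_1)/(k_1 L₀) = 0.9789,
t_c = ln(2.104 × 0.9789) / (0.913 − 0.434) = ln(2.059) / 0.4790 = 0.7224/0.4790 = 1.508 d.
L(t_c) = L₀ e^(−k_1 t_c) = 31.2 × 0.5197 = 16.21 mg/L, and at the critical point k_a D_c = k_1 L, so D_c = (0.434/0.913) × 16.21 = 7.708 mg/L.
Minimum DO = C_s − D_c = 10.5 − 7.708 = 2.792 mg/L.
x_c = v t_c = 0.756 m/s × 1.508 d × 86400 s/d = 98510 m ≈ 98.5 km.

t_c ≈ 1.51 d; D_c ≈ 7.71 mg/L; min DO ≈ 2.79 mg/L; x_c ≈ 98.5 km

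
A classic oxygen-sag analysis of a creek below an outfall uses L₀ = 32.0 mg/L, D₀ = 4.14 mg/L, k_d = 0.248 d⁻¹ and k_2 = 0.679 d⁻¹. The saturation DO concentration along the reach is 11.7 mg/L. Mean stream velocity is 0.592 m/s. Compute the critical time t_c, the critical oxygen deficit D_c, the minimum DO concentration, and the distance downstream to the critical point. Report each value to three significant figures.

With k_2/k_d = 2.738 and 1 − D₀(k_2−k_d)/(k_d L₀) = 0.7752,
t_c = ln(2.738 × 0.7752) / (0.679 − 0.248) = ln(2.122) / 0.4310 = 0.7525/0.4310 = 1.746 d.
L(t_c) = L₀ e^(−k_d t_c) = 32.0 × 0.6486 = 20.75 mg/L, and at the critical point k_2 D_c = k_d L, so D_c = (0.248/0.679) × 20.75 = 7.580 mg/L.
Minimum DO = C_s − D_c = 11.7 − 7.580 = 4.120 mg/L.
x_c = v t_c = 0.592 m/s × 1.746 d × 86400 s/d = 89300 m ≈ 89.3 km.

t_c ≈ 1.75 d; D_c ≈ 7.58 mg/L; min DO ≈ 4.12 mg/L; x_c ≈ 89.3 km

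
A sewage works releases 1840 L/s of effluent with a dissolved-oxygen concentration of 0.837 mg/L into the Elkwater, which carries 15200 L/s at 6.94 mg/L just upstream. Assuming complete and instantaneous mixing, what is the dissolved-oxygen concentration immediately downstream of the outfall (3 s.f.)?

Flow-weighted mixing: C = (Q_r C_r + Q_w C_w)/(Q_r + Q_w)
= (15200×6.94 + 1840×0.837)/(15200 + 1840) = 107000/17040 = 6.281 mg/L.

6.28 mg/L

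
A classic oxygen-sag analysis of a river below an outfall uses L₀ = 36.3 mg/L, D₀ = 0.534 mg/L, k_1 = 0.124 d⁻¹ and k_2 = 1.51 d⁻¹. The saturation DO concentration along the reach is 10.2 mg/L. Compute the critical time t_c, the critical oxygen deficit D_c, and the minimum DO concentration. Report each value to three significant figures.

With k_2/k_1 = 12.18 and 1 − D₀(k_2−k_1)/(k_1 L₀) = 0.8356,
t_c = ln(12.18 × 0.8356) / (1.51 − 0.124) = ln(10.18) / 1.386 = 2.320/1.386 = 1.674 d.
D_c = (k_1/k_2) L₀ e^(−k_1 t_c) = (0.124/1.51) × 36.3 × e^(−0.124×1.674) = 0.08212 × 36.3 × 0.8126 = 2.422 mg/L.
Minimum DO = C_s − D_c = 10.2 − 2.422 = 7.778 mg/L.

t_c ≈ 1.67 d; D_c ≈ 2.42 mg/L; min DO ≈ 7.78 mg/L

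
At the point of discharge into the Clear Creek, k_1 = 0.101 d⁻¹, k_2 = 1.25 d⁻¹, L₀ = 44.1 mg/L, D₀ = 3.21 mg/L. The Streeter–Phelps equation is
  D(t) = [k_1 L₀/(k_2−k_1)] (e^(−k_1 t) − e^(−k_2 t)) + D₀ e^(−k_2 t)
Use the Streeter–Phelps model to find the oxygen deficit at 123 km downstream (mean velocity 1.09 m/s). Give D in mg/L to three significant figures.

D ≈ 3.27 mg/L

Travel time t = x/v = 123 km / (1.09 m/s) = 123000 m / 1.09 m/s = 112800 s = 1.306 d.
k_1 L₀/(k_2−k_1) = 0.101×44.1/(1.25−0.101) = 4.454/1.149 = 3.877 mg/L.
e^(−k_1 t) = e^(−0.101×1.306) = 0.8764; e^(−k_2 t) = e^(−1.25×1.306) = 0.1954.
D = 3.877 × (0.8764 − 0.1954) + 3.21 × 0.1954 = 2.640 + 0.6273 = 3.267 mg/L.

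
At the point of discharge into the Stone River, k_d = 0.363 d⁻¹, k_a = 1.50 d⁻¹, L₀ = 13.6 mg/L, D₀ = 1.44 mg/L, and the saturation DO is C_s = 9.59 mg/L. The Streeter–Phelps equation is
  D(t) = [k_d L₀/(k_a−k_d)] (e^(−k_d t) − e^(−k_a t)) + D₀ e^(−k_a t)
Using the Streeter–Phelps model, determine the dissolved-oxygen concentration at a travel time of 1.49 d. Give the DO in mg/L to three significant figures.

k_d L₀/(k_a−k_d) = 0.363×13.6/(1.50−0.363) = 4.937/1.137 = 4.342 mg/L.
e^(−k_d t) = e^(−0.363×1.490) = 0.5822; e^(−k_a t) = e^(−1.50×1.490) = 0.1070.
D = 4.342 × (0.5822 − 0.1070) + 1.44 × 0.1070 = 2.064 + 0.1541 = 2.218 mg/L.
DO = C_s − D = 9.59 − 2.218 = 7.372 mg/L.

DO ≈ 7.37 mg/L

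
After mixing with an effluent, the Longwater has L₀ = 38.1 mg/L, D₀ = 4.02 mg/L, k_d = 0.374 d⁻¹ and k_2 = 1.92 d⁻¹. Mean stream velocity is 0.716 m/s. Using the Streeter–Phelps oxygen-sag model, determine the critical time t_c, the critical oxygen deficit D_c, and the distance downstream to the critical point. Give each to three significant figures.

With k_2/k_d = 5.134 and 1 − D₀(k_2−k_d)/(k_d L₀) = 0.5638,
t_c = ln(5.134 × 0.5638) / (1.92 − 0.374) = ln(2.895) / 1.546 = 1.063/1.546 = 0.6875 d.
D_c = (k_d/k_2) L₀ e^(−k_d t_c) = (0.374/1.92) × 38.1 × e^(−0.374×0.6875) = 0.1948 × 38.1 × 0.7733 = 5.739 mg/L.
x_c = v t_c = 0.716 m/s × 0.6875 d × 86400 s/d = 42530 m ≈ 42.5 km.

t_c ≈ 0.687 d; D_c ≈ 5.74 mg/L; x_c ≈ 42.5 km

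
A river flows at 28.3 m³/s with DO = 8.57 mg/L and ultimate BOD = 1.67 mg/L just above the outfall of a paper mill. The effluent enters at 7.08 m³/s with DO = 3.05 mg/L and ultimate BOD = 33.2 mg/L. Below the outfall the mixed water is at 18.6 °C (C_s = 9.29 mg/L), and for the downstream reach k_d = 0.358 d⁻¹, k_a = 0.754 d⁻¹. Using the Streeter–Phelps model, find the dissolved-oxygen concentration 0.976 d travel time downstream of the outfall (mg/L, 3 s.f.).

DO ≈ 6.79 mg/L

Mixed DO = (28.3×8.57 + 7.08×3.05)/(28.3+7.08) = 264.1/35.38 = 7.465 mg/L.
Mixed L₀ = (28.3×1.67 + 7.08×33.2)/(35.38) = 282.3/35.38 = 7.980 mg/L.
Initial deficit D₀ = C_s − DO₀ = 9.29 − 7.465 = 1.825 mg/L.
D(0.976) = [0.358×7.980/(0.754−0.358)](e^(−0.358×0.976) − e^(−0.754×0.976)) + 1.825 e^(−0.754×0.976)
= 7.214 × (0.7051 − 0.4791) + 1.825 × 0.4791 = 2.505 mg/L.
DO = 9.29 − 2.505 = 6.785 mg/L.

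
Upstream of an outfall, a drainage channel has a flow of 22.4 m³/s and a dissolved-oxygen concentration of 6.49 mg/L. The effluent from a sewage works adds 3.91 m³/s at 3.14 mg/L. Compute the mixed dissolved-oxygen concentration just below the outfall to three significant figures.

Flow-weighted mixing: C = (Q_r C_r + Q_w C_w)/(Q_r + Q_w)
= (22.4×6.49 + 3.91×3.14)/(22.4 + 3.91) = 157.7/26.31 = 5.992 mg/L.

5.99 mg/L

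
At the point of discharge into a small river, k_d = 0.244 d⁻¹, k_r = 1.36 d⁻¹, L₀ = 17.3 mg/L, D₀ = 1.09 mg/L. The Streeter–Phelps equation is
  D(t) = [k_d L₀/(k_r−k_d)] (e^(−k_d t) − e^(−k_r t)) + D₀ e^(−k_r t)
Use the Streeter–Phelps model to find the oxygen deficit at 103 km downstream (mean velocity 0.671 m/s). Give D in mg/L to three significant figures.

Travel time t = x/v = 103 km / (0.671 m/s) = 103000 m / 0.671 m/s = 153500 s = 1.777 d.
k_d L₀/(k_r−k_d) = 0.244×17.3/(1.36−0.244) = 4.221/1.116 = 3.782 mg/L.
e^(−k_d t) = e^(−0.244×1.777) = 0.6482; e^(−k_r t) = e^(−1.36×1.777) = 0.08926.
D = 3.782 × (0.6482 − 0.08926) + 1.09 × 0.08926 = 2.114 + 0.09729 = 2.212 mg/L.

D ≈ 2.21 mg/L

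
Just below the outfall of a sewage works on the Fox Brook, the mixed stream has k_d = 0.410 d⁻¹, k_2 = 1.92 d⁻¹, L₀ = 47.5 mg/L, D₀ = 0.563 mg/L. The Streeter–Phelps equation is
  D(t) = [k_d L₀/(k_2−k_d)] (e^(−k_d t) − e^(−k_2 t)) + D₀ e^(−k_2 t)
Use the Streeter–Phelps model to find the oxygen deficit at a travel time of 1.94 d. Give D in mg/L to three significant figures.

k_d L₀/(k_2−k_d) = 0.410×47.5/(1.92−0.410) = 19.47/1.510 = 12.90 mg/L.
e^(−k_d t) = e^(−0.410×1.940) = 0.4514; e^(−k_2 t) = e^(−1.92×1.940) = 0.02412.
D = 12.90 × (0.4514 − 0.02412) + 0.563 × 0.02412 = 5.511 + 0.01358 = 5.524 mg/L.

D ≈ 5.52 mg/L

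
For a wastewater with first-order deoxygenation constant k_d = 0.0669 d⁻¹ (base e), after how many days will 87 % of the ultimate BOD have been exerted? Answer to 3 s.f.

t ≈ 30.5 d

y/L₀ = 1 − e^(−k_d t) = 0.87 ⇒ e^(−k_d t) = 0.130
t = −ln(0.130) / 0.0669 = 2.040 / 0.0669 = 30.50 d.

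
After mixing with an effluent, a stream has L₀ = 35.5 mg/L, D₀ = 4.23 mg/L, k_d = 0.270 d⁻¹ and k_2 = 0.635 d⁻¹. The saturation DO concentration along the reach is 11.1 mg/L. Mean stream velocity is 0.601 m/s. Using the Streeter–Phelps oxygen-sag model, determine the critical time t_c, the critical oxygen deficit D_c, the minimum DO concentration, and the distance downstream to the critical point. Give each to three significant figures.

t_c = [1/(k_2−k_d)] ln[(k_2/k_d)(1 − D₀(k_2−k_d)/(k_d L₀))]
= [1/(0.635−0.270)] ln[(0.635/0.270)(1 − 4.23×0.3650/(0.270×35.5))]
= (1/0.3650) ln[2.352 × 0.8389] = 2.740 × ln(1.973) = 2.740 × 0.6796 = 1.862 d.
L(t_c) = L₀ e^(−k_d t_c) = 35.5 × 0.6049 = 21.47 mg/L, and at the critical point k_2 D_c = k_d L, so D_c = (0.270/0.635) × 21.47 = 9.131 mg/L.
Minimum DO = C_s − D_c = 11.1 − 9.131 = 1.969 mg/L.
x_c = v t_c = 0.601 m/s × 1.862 d × 86400 s/d = 96680 m ≈ 96.7 km.

t_c ≈ 1.86 d; D_c ≈ 9.13 mg/L; min DO ≈ 1.97 mg/L; x_c ≈ 96.7 km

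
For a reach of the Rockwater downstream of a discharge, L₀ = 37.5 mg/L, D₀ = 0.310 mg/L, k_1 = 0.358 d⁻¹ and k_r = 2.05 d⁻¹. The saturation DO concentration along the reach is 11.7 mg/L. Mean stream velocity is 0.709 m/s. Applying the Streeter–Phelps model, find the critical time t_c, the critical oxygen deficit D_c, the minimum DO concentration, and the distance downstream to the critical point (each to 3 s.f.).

t_c = [1/(k_r−k_1)] ln[(k_r/k_1)(1 − D₀(k_r−k_1)/(k_1 L₀))]
= [1/(2.05−0.358)] ln[(2.05/0.358)(1 − 0.310×1.692/(0.358×37.5))]
= (1/1.692) ln[5.726 × 0.9609] = 0.5910 × ln(5.503) = 0.5910 × 1.705 = 1.008 d.
D_c = (k_1/k_r) L₀ e^(−k_1 t_c) = (0.358/2.05) × 37.5 × e^(−0.358×1.008) = 0.1746 × 37.5 × 0.6971 = 4.565 mg/L.
Minimum DO = C_s − D_c = 11.7 − 4.565 = 7.135 mg/L.
x_c = v t_c = 0.709 m/s × 1.008 d × 86400 s/d = 61740 m ≈ 61.7 km.

t_c ≈ 1.01 d; D_c ≈ 4.57 mg/L; min DO ≈ 7.13 mg/L; x_c ≈ 61.7 km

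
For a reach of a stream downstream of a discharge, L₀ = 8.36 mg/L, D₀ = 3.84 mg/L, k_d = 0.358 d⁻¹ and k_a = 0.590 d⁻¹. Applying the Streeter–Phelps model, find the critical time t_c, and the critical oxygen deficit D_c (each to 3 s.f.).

With k_a/k_d = 1.648 and 1 − D₀(k_a−k_d)/(k_d L₀) = 0.7023,
t_c = ln(1.648 × 0.7023) / (0.590 − 0.358) = ln(1.157) / 0.2320 = 0.1462/0.2320 = 0.6304 d.
D_c = (k_d/k_a) L₀ e^(−k_d t_c) = (0.358/0.590) × 8.36 × e^(−0.358×0.6304) = 0.6068 × 8.36 × 0.7980 = 4.048 mg/L.

t_c ≈ 0.630 d; D_c ≈ 4.05 mg/L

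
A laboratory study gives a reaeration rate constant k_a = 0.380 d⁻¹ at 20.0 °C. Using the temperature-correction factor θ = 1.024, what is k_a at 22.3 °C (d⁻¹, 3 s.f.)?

k_a ≈ 0.401 d⁻¹

k_a(T₂) = k_a(T₁) · θ^(T₂−T₁) = 0.380 × 1.024^(22.3−20.0)
= 0.380 × 1.024^2.30 = 0.380 × 1.056 = 0.4013 d⁻¹.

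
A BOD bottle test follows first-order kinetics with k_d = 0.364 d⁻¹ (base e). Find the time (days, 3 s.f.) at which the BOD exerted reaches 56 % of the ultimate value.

y/L₀ = 1 − e^(−k_d t) = 0.56 ⇒ e^(−k_d t) = 0.440
t = −ln(0.440) / 0.364 = 0.8210 / 0.364 = 2.255 d.

t ≈ 2.26 d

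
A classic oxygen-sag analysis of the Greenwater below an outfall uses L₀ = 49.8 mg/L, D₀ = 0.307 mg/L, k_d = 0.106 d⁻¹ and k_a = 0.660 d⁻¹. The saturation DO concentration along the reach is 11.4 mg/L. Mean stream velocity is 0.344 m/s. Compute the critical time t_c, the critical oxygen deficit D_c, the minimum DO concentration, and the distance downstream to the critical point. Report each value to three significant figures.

With k_a/k_d = 6.226 and 1 − D₀(k_a−k_d)/(k_d L₀) = 0.9678,
t_c = ln(6.226 × 0.9678) / (0.660 − 0.106) = ln(6.026) / 0.5540 = 1.796/0.5540 = 3.242 d.
L(t_c) = L₀ e^(−k_d t_c) = 49.8 × 0.7092 = 35.32 mg/L, and at the critical point k_a D_c = k_d L, so D_c = (0.106/0.660) × 35.32 = 5.672 mg/L.
Minimum DO = C_s − D_c = 11.4 − 5.672 = 5.728 mg/L.
x_c = v t_c = 0.344 m/s × 3.242 d × 86400 s/d = 96360 m ≈ 96.4 km.

t_c ≈ 3.24 d; D_c ≈ 5.67 mg/L; min DO ≈ 5.73 mg/L; x_c ≈ 96.4 km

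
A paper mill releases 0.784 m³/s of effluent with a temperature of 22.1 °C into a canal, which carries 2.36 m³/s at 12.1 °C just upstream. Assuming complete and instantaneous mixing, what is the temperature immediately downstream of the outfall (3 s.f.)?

14.6 °C

Flow-weighted mixing: C = (Q_r C_r + Q_w C_w)/(Q_r + Q_w)
= (2.36×12.1 + 0.784×22.1)/(2.36 + 0.784) = 45.88/3.144 = 14.59 °C.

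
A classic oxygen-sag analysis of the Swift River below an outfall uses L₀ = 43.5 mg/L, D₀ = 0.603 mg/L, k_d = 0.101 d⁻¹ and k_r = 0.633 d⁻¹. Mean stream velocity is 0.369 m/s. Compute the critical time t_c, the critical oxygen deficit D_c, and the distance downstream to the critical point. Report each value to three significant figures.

t_c ≈ 3.31 d; D_c ≈ 4.97 mg/L; x_c ≈ 105 km

With k_r/k_d = 6.267 and 1 − D₀(k_r−k_d)/(k_d L₀) = 0.9270,
t_c = ln(6.267 × 0.9270) / (0.633 − 0.101) = ln(5.810) / 0.5320 = 1.760/0.5320 = 3.307 d.
D_c = (k_d/k_r) L₀ e^(−k_d t_c) = (0.101/0.633) × 43.5 × e^(−0.101×3.307) = 0.1596 × 43.5 × 0.7160 = 4.970 mg/L.
x_c = v t_c = 0.369 m/s × 3.307 d × 86400 s/d = 105400 m ≈ 105 km.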